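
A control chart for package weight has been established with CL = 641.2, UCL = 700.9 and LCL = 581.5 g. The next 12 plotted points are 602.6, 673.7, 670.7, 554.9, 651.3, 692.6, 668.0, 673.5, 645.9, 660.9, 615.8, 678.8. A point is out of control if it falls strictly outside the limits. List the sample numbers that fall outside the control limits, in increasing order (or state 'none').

4

Compare each point to [581.5, 700.9]: sample 4 = 554.9 < LCL.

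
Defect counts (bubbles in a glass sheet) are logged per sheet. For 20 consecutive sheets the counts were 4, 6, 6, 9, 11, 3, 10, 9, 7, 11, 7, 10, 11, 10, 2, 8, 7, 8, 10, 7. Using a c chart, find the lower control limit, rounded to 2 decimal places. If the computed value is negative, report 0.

c̄ = (4 + 6 + 6 + 9 + 11 + 3 + 10 + 9 + 7 + 11 + 7 + 10 + 11 + 10 + 2 + 8 + 7 + 8 + 10 + 7) / 20 = 156 / 20 = 7.8000
LCL = c̄ − 3√c̄ = 7.8000 − 3 × 2.7928 = -0.5785 → 0 (cannot be negative)

0.00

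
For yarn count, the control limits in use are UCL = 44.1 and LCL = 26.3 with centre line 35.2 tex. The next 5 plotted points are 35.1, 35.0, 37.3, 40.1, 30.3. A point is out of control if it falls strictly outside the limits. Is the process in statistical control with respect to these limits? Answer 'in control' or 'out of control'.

in control

All 5 points lie within [26.3, 44.1].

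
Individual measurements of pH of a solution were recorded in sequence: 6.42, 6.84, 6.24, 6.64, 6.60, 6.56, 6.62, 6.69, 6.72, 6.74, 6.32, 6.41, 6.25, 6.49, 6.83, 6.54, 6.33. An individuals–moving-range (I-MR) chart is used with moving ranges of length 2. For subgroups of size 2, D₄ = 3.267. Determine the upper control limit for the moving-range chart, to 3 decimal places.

Moving ranges: 0.42, 0.60, 0.40, 0.04, 0.04, 0.06, 0.07, 0.03, 0.02, 0.42, 0.09, 0.16, 0.24, 0.34, 0.29, 0.21; M̄R̄ = 3.4300 / 16 = 0.2144
UCL_MR = D₄·M̄R̄ = 3.267 × 0.2144 = 0.7004

0.700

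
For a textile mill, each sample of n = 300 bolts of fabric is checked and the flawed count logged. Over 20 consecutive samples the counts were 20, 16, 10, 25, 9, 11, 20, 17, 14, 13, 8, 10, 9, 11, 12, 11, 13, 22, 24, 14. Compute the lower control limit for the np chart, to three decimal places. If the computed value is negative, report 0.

p̄ = Σdᵢ / (k·n) = 289 / (20 × 300) = 0.04817
LCL = np̄ − 3·√(np̄(1−p̄)) = 14.4500 − 3 × 3.7086 = 3.3241

3.324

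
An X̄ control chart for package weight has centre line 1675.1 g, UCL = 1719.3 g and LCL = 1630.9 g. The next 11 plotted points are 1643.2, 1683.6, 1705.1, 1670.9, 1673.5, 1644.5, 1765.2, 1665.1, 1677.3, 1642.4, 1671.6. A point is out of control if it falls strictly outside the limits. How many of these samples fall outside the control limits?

1

Compare each point to [1630.9, 1719.3]: sample 7 = 1765.2 > UCL.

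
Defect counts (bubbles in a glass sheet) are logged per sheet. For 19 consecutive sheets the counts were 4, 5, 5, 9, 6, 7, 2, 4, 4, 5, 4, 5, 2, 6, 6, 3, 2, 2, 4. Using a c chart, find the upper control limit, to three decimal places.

c̄ = (4 + 5 + 5 + 9 + 6 + 7 + 2 + 4 + 4 + 5 + 4 + 5 + 2 + 6 + 6 + 3 + 2 + 2 + 4) / 19 = 85 / 19 = 4.4737
UCL = c̄ + 3√c̄ = 4.4737 + 3 × √4.4737 = 4.4737 + 3 × 2.1151 = 10.8190

10.819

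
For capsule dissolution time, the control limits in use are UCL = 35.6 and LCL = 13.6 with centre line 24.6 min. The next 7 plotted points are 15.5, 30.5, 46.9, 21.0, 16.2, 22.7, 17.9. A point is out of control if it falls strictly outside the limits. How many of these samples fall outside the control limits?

1

Compare each point to [13.6, 35.6]: sample 3 = 46.9 > UCL.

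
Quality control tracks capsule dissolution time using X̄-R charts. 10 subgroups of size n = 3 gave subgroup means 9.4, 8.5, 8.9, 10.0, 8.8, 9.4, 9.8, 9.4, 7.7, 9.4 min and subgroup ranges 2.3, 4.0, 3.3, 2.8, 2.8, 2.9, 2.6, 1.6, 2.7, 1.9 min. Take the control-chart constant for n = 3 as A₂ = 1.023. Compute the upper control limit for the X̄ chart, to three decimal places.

X̄̄ = (9.4 + 8.5 + 8.9 + 10.0 + 8.8 + 9.4 + 9.8 + 9.4 + 7.7 + 9.4) / 10 = 91.3000 / 10 = 9.1300
R̄ = (2.3 + 4.0 + 3.3 + 2.8 + 2.8 + 2.9 + 2.6 + 1.6 + 2.7 + 1.9) / 10 = 26.9000 / 10 = 2.6900
UCL = X̄̄ + A₂·R̄ = 9.1300 + 1.023 × 2.6900 = 11.8819

11.882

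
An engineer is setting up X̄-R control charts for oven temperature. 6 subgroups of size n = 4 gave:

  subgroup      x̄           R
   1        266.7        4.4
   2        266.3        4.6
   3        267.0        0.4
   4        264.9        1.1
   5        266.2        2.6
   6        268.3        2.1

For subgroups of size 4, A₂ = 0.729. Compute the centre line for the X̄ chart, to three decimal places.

X̄̄ = (266.7 + 266.3 + 267.0 + 264.9 + 266.2 + 268.3) / 6 = 1599.4000 / 6 = 266.5667
CL = X̄̄ = 266.5667

266.567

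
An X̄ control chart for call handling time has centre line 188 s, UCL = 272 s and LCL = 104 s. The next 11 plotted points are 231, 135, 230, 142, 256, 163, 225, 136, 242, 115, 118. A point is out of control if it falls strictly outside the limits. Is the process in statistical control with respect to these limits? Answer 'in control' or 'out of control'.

in control

All 11 points lie within [104, 272].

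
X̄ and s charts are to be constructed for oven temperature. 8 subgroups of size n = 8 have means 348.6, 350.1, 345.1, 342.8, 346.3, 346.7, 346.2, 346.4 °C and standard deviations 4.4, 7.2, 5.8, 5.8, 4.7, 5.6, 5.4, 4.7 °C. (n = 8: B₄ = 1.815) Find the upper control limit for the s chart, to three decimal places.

9.892

s̄ = (4.4 + 7.2 + 5.8 + 5.8 + 4.7 + 5.6 + 5.4 + 4.7) / 8 = 5.4500
UCL_s = B₄·s̄ = 1.815 × 5.4500 = 9.8918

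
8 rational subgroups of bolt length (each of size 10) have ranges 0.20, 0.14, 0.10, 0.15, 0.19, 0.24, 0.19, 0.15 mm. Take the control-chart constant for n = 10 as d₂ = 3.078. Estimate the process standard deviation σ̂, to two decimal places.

0.06

R̄ = (0.20 + 0.14 + 0.10 + 0.15 + 0.19 + 0.24 + 0.19 + 0.15) / 8 = 0.1700
σ̂ = R̄ / d₂ = 0.1700 / 3.078 = 0.0552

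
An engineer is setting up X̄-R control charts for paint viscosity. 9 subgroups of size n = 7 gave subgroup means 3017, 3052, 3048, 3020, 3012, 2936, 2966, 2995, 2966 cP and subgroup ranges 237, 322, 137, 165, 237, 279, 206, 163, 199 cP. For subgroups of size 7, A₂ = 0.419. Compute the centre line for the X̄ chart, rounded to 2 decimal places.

X̄̄ = (3017 + 3052 + 3048 + 3020 + 3012 + 2936 + 2966 + 2995 + 2966) / 9 = 27012.0000 / 9 = 3001.3333
CL = X̄̄ = 3001.3333

3001.33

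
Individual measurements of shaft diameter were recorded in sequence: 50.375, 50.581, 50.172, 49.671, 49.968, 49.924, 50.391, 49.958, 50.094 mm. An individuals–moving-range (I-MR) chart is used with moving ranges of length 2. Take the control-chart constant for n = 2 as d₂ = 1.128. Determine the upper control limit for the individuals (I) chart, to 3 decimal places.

X̄ = (50.375 + 50.581 + 50.172 + 49.671 + 49.968 + 49.924 + 50.391 + 49.958 + 50.094) / 9 = 50.1260
Moving ranges: 0.206, 0.409, 0.501, 0.297, 0.044, 0.467, 0.433, 0.136; M̄R̄ = 2.4930 / 8 = 0.3116
UCL = X̄ + 3·M̄R̄/d₂ = 50.1260 + 3 × 0.3116 / 1.128 = 50.9548

50.955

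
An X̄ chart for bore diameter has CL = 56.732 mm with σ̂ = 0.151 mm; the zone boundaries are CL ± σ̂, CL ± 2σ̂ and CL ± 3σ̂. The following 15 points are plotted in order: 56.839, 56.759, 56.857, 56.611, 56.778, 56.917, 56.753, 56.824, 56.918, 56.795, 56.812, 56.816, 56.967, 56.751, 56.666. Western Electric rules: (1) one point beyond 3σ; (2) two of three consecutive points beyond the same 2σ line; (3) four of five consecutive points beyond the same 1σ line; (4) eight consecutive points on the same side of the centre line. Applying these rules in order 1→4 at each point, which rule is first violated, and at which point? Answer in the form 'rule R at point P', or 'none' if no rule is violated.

rule 4 at point 12

Zone of each point (C = within 1σ̂, B = 1σ̂–2σ̂, A = 2σ̂–3σ̂, * = beyond 3σ̂; sign = side of CL): 1:+C, 2:+C, 3:+C, 4:-C, 5:+C, 6:+B, 7:+C, 8:+C, 9:+B, 10:+C, 11:+C, 12:+C, 13:+B, 14:+C, 15:-C
Rule 4 (eight consecutive points on the same side of the centre line) is satisfied at point 12.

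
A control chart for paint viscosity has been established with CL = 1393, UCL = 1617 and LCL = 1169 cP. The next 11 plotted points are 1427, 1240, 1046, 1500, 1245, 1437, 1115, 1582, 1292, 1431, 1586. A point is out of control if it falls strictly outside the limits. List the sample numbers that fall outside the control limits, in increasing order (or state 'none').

3, 7

Compare each point to [1169, 1617]: sample 3 = 1046 < LCL; sample 7 = 1115 < LCL.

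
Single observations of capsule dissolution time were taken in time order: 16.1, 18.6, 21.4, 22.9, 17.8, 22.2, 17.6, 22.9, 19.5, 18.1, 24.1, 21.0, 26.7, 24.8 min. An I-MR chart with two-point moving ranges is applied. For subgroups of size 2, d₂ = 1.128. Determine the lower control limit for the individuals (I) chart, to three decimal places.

X̄ = (16.1 + 18.6 + 21.4 + 22.9 + 17.8 + 22.2 + 17.6 + 22.9 + 19.5 + 18.1 + 24.1 + 21.0 + 26.7 + 24.8) / 14 = 20.9786
Moving ranges: 2.5, 2.8, 1.5, 5.1, 4.4, 4.6, 5.3, 3.4, 1.4, 6.0, 3.1, 5.7, 1.9; M̄R̄ = 47.7000 / 13 = 3.6692
LCL = X̄ − 3·M̄R̄/d₂ = 20.9786 − 3 × 3.6692 / 1.128 = 11.2200

11.220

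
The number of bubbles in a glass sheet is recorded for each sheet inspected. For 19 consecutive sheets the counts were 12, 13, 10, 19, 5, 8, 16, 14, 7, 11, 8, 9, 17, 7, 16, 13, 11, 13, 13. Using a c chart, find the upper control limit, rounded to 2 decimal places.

21.94

c̄ = (12 + 13 + 10 + 19 + 5 + 8 + 16 + 14 + 7 + 11 + 8 + 9 + 17 + 7 + 16 + 13 + 11 + 13 + 13) / 19 = 222 / 19 = 11.6842
UCL = c̄ + 3√c̄ = 11.6842 + 3 × √11.6842 = 11.6842 + 3 × 3.4182 = 21.9389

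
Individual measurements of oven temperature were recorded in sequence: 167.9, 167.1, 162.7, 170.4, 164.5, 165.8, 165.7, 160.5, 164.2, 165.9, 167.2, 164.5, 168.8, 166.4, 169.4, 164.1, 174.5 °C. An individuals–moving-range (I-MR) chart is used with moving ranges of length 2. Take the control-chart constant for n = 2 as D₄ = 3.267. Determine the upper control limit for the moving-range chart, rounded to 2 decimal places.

12.29

Moving ranges: 0.8, 4.4, 7.7, 5.9, 1.3, 0.1, 5.2, 3.7, 1.7, 1.3, 2.7, 4.3, 2.4, 3.0, 5.3, 10.4; M̄R̄ = 60.2000 / 16 = 3.7625
UCL_MR = D₄·M̄R̄ = 3.267 × 3.7625 = 12.2921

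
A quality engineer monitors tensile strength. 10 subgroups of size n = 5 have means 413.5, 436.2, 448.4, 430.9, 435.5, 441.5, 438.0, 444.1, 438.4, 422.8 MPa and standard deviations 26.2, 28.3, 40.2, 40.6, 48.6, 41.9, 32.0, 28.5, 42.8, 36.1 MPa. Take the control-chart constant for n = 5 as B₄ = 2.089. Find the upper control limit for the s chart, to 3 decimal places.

s̄ = (26.2 + 28.3 + 40.2 + 40.6 + 48.6 + 41.9 + 32.0 + 28.5 + 42.8 + 36.1) / 10 = 36.5200
UCL_s = B₄·s̄ = 2.089 × 36.5200 = 76.2903

76.290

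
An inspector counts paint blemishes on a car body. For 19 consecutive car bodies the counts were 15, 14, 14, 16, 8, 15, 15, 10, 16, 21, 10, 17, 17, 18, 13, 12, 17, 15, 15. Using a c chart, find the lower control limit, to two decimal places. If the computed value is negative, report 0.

c̄ = (15 + 14 + 14 + 16 + 8 + 15 + 15 + 10 + 16 + 21 + 10 + 17 + 17 + 18 + 13 + 12 + 17 + 15 + 15) / 19 = 278 / 19 = 14.6316
LCL = c̄ − 3√c̄ = 14.6316 − 3 × 3.8251 = 3.1562

3.16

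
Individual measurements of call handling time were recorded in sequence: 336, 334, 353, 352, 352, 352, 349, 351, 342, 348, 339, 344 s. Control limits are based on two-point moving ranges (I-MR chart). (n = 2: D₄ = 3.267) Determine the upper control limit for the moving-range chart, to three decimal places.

16.632

Moving ranges: 2, 19, 1, 0, 0, 3, 2, 9, 6, 9, 5; M̄R̄ = 56.0000 / 11 = 5.0909
UCL_MR = D₄·M̄R̄ = 3.267 × 5.0909 = 16.6320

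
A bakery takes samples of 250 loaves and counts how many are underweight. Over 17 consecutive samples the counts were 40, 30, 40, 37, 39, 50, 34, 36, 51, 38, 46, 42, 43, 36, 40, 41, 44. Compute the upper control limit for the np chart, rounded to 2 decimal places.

p̄ = Σdᵢ / (k·n) = 687 / (17 × 250) = 0.16165
UCL = np̄ + 3·√(np̄(1−p̄)) = 40.4118 + 3 × √(40.4118×0.83835) = 40.4118 + 3 × 5.8206 = 57.8735

57.87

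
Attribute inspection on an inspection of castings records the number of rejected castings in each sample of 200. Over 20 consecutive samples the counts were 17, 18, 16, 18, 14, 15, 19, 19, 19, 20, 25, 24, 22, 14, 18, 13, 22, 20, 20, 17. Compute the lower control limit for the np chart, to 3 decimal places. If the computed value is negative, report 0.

6.208

p̄ = Σdᵢ / (k·n) = 370 / (20 × 200) = 0.09250
LCL = np̄ − 3·√(np̄(1−p̄)) = 18.5000 − 3 × 4.0974 = 6.2078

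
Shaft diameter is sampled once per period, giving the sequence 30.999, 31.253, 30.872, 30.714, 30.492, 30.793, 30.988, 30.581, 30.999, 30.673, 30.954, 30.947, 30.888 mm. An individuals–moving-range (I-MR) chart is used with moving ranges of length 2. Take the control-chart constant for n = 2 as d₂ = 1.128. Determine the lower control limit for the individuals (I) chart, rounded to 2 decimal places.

30.19

X̄ = (30.999 + 31.253 + 30.872 + 30.714 + 30.492 + 30.793 + 30.988 + 30.581 + 30.999 + 30.673 + 30.954 + 30.947 + 30.888) / 13 = 30.8579
Moving ranges: 0.254, 0.381, 0.158, 0.222, 0.301, 0.195, 0.407, 0.418, 0.326, 0.281, 0.007, 0.059; M̄R̄ = 3.0090 / 12 = 0.2507
LCL = X̄ − 3·M̄R̄/d₂ = 30.8579 − 3 × 0.2507 / 1.128 = 30.1910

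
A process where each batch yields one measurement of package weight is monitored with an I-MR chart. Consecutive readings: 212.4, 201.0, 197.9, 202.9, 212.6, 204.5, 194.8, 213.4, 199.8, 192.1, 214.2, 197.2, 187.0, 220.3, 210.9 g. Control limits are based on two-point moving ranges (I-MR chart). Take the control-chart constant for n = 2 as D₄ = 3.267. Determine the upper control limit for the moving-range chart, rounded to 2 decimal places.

41.75

Moving ranges: 11.4, 3.1, 5.0, 9.7, 8.1, 9.7, 18.6, 13.6, 7.7, 22.1, 17.0, 10.2, 33.3, 9.4; M̄R̄ = 178.9000 / 14 = 12.7786
UCL_MR = D₄·M̄R̄ = 3.267 × 12.7786 = 41.7476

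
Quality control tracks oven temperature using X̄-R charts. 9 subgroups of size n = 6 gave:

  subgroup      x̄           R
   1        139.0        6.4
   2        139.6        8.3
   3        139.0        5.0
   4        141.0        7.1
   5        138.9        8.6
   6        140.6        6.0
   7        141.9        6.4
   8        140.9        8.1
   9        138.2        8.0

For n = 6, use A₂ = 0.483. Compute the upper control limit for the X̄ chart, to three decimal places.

X̄̄ = (139.0 + 139.6 + 139.0 + 141.0 + 138.9 + 140.6 + 141.9 + 140.9 + 138.2) / 9 = 1259.1000 / 9 = 139.9000
R̄ = (6.4 + 8.3 + 5.0 + 7.1 + 8.6 + 6.0 + 6.4 + 8.1 + 8.0) / 9 = 63.9000 / 9 = 7.1000
UCL = X̄̄ + A₂·R̄ = 139.9000 + 0.483 × 7.1000 = 143.3293

143.329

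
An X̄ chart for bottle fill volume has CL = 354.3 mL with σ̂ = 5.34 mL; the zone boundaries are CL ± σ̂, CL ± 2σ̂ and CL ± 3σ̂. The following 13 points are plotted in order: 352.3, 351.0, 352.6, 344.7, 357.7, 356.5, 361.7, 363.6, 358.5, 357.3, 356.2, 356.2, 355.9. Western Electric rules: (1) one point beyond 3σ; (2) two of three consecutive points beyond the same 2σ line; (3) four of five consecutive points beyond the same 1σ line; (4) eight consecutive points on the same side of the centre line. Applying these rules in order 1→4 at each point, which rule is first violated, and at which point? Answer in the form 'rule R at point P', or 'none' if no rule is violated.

rule 4 at point 12

Zone of each point (C = within 1σ̂, B = 1σ̂–2σ̂, A = 2σ̂–3σ̂, * = beyond 3σ̂; sign = side of CL): 1:-C, 2:-C, 3:-C, 4:-B, 5:+C, 6:+C, 7:+B, 8:+B, 9:+C, 10:+C, 11:+C, 12:+C, 13:+C
Rule 4 (eight consecutive points on the same side of the centre line) is satisfied at point 12.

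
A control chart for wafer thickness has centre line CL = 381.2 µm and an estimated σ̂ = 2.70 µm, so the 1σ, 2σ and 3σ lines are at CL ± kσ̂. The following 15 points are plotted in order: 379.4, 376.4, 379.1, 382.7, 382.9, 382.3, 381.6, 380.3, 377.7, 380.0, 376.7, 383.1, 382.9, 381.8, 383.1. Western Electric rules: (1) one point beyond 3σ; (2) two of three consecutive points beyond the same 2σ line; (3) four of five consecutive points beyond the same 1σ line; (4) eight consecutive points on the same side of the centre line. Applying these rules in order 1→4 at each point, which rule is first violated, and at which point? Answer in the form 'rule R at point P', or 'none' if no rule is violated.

Zone of each point (C = within 1σ̂, B = 1σ̂–2σ̂, A = 2σ̂–3σ̂, * = beyond 3σ̂; sign = side of CL): 1:-C, 2:-B, 3:-C, 4:+C, 5:+C, 6:+C, 7:+C, 8:-C, 9:-B, 10:-C, 11:-B, 12:+C, 13:+C, 14:+C, 15:+C
No rule fires across all 15 points.

none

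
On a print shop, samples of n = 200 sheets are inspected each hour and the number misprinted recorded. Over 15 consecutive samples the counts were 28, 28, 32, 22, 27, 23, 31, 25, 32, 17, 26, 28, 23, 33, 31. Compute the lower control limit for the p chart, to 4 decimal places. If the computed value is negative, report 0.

0.0628

p̄ = Σdᵢ / (k·n) = 406 / (15 × 200) = 0.13533
LCL = p̄ − 3·√(p̄(1−p̄)/n) = 0.13533 − 3 × 0.02419 = 0.06277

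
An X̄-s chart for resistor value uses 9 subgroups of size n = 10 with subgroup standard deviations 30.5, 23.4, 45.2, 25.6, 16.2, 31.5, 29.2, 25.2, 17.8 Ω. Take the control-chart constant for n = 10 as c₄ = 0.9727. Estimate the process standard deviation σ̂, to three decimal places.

27.941

s̄ = (30.5 + 23.4 + 45.2 + 25.6 + 16.2 + 31.5 + 29.2 + 25.2 + 17.8) / 9 = 27.1778
σ̂ = s̄ / c₄ = 27.1778 / 0.9727 = 27.9406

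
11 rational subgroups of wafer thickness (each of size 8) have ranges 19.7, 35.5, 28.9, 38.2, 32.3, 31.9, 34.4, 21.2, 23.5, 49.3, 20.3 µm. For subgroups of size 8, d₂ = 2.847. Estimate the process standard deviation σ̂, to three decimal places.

R̄ = (19.7 + 35.5 + 28.9 + 38.2 + 32.3 + 31.9 + 34.4 + 21.2 + 23.5 + 49.3 + 20.3) / 11 = 30.4727
σ̂ = R̄ / d₂ = 30.4727 / 2.847 = 10.7035

10.703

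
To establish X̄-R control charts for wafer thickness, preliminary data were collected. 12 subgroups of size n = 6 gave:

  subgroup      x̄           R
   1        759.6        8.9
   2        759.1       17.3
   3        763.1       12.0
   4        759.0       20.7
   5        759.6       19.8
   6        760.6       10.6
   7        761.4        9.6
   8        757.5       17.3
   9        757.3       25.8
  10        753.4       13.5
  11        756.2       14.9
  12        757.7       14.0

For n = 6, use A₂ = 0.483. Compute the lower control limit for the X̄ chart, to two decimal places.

751.29

X̄̄ = (759.6 + 759.1 + 763.1 + 759.0 + 759.6 + 760.6 + 761.4 + 757.5 + 757.3 + 753.4 + 756.2 + 757.7) / 12 = 9104.5000 / 12 = 758.7083
R̄ = (8.9 + 17.3 + 12.0 + 20.7 + 19.8 + 10.6 + 9.6 + 17.3 + 25.8 + 13.5 + 14.9 + 14.0) / 12 = 184.4000 / 12 = 15.3667
LCL = X̄̄ − A₂·R̄ = 758.7083 − 0.483 × 15.3667 = 751.2862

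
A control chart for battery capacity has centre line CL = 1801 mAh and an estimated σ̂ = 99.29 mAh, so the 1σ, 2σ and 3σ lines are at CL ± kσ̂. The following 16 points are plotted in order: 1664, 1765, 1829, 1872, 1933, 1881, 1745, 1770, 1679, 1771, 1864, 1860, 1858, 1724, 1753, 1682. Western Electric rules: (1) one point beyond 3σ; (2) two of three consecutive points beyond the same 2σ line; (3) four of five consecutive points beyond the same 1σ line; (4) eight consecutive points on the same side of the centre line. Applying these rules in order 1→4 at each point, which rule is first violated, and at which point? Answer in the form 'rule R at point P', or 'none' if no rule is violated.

Zone of each point (C = within 1σ̂, B = 1σ̂–2σ̂, A = 2σ̂–3σ̂, * = beyond 3σ̂; sign = side of CL): 1:-B, 2:-C, 3:+C, 4:+C, 5:+B, 6:+C, 7:-C, 8:-C, 9:-B, 10:-C, 11:+C, 12:+C, 13:+C, 14:-C, 15:-C, 16:-B
No rule fires across all 16 points.

none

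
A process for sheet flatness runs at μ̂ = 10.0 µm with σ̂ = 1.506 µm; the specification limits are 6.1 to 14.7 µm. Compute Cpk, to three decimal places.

Cpu = (USL − μ̂) / (3σ̂) = (14.7 − 10.0) / (3 × 1.506) = 1.0403; Cpl = (μ̂ − LSL) / (3σ̂) = (10.0 − 6.1) / (3 × 1.506) = 0.8632; Cpk = min(Cpu, Cpl) = 0.8632

0.863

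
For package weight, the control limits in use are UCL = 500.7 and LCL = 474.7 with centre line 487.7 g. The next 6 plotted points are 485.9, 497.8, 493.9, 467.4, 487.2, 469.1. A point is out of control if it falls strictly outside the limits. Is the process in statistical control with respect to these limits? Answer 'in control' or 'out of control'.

out of control

Compare each point to [474.7, 500.7]: sample 4 = 467.4 < LCL; sample 6 = 469.1 < LCL.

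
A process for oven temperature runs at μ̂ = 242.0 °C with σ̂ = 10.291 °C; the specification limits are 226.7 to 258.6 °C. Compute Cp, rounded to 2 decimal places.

Cp = (USL − LSL) / (6σ̂) = (258.6 − 226.7) / (6 × 10.291) = 31.9000 / 61.7460 = 0.5166

0.52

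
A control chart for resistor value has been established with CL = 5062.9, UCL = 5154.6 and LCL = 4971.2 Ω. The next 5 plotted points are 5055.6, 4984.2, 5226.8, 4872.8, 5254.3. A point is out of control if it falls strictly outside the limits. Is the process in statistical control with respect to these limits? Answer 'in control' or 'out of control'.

Compare each point to [4971.2, 5154.6]: sample 3 = 5226.8 > UCL; sample 4 = 4872.8 < LCL; sample 5 = 5254.3 > UCL.

out of control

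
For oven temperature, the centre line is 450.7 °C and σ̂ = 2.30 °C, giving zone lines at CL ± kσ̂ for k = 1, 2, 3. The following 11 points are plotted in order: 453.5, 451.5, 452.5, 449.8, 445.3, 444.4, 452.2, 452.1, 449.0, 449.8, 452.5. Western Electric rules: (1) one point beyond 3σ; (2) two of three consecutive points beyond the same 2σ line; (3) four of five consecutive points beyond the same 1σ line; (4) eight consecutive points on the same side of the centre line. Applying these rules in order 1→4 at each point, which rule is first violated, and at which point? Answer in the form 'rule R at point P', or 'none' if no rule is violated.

rule 2 at point 6

Zone of each point (C = within 1σ̂, B = 1σ̂–2σ̂, A = 2σ̂–3σ̂, * = beyond 3σ̂; sign = side of CL): 1:+B, 2:+C, 3:+C, 4:-C, 5:-A, 6:-A, 7:+C, 8:+C, 9:-C, 10:-C, 11:+C
Rule 2 (two of three consecutive points beyond the same 2σ limit) is satisfied at point 6.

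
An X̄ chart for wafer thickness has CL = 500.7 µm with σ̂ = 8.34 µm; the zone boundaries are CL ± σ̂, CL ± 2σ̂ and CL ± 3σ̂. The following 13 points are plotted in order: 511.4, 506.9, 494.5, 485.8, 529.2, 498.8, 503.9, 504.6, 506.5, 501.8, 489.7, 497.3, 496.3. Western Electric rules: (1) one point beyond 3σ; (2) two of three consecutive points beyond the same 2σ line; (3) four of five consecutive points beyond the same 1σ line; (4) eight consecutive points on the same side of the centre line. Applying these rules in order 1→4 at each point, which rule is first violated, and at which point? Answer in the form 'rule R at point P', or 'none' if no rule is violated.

rule 1 at point 5

Zone of each point (C = within 1σ̂, B = 1σ̂–2σ̂, A = 2σ̂–3σ̂, * = beyond 3σ̂; sign = side of CL): 1:+B, 2:+C, 3:-C, 4:-B, 5:+*, 6:-C, 7:+C, 8:+C, 9:+C, 10:+C, 11:-B, 12:-C, 13:-C
Rule 1 (one point beyond the 3σ limits) is satisfied at point 5.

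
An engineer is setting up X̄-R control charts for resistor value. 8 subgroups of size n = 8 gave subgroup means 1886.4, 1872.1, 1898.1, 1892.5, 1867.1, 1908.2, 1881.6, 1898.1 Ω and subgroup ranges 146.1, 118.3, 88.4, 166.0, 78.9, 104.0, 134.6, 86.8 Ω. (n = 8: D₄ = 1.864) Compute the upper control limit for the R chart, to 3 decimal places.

R̄ = (146.1 + 118.3 + 88.4 + 166.0 + 78.9 + 104.0 + 134.6 + 86.8) / 8 = 923.1000 / 8 = 115.3875
UCL_R = D₄·R̄ = 1.864 × 115.3875 = 215.0823

215.082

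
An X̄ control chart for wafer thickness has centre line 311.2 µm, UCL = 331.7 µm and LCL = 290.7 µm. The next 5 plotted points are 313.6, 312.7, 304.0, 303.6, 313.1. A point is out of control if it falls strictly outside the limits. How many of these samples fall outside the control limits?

All 5 points lie within [290.7, 331.7].

0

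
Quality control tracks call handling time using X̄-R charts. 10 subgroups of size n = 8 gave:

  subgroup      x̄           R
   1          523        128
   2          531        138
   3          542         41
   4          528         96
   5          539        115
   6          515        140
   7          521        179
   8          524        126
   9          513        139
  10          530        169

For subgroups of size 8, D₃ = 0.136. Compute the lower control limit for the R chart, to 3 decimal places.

R̄ = (128 + 138 + 41 + 96 + 115 + 140 + 179 + 126 + 139 + 169) / 10 = 1271.0000 / 10 = 127.1000
LCL_R = D₃·R̄ = 0.136 × 127.1000 = 17.2856

17.286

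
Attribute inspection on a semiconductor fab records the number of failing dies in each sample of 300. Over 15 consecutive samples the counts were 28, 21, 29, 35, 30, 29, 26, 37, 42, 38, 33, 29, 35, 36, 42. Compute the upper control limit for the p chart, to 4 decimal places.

p̄ = Σdᵢ / (k·n) = 490 / (15 × 300) = 0.10889
UCL = p̄ + 3·√(p̄(1−p̄)/n) = 0.10889 + 3 × √(0.10889×0.89111/300) = 0.10889 + 3 × 0.01798 = 0.16284

0.1628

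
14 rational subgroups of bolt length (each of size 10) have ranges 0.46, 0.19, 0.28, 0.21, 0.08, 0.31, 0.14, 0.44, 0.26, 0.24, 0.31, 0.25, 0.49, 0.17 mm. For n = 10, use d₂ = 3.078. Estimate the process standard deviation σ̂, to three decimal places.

R̄ = (0.46 + 0.19 + 0.28 + 0.21 + 0.08 + 0.31 + 0.14 + 0.44 + 0.26 + 0.24 + 0.31 + 0.25 + 0.49 + 0.17) / 14 = 0.2736
σ̂ = R̄ / d₂ = 0.2736 / 3.078 = 0.0889

0.089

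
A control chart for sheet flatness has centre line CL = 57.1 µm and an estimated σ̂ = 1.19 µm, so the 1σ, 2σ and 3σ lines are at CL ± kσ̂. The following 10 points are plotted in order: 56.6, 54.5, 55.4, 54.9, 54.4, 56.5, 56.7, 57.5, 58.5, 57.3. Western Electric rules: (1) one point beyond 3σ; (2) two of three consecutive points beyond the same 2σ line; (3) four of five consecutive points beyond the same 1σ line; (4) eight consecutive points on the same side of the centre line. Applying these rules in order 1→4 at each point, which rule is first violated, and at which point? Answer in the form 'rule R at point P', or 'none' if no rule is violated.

Zone of each point (C = within 1σ̂, B = 1σ̂–2σ̂, A = 2σ̂–3σ̂, * = beyond 3σ̂; sign = side of CL): 1:-C, 2:-A, 3:-B, 4:-B, 5:-A, 6:-C, 7:-C, 8:+C, 9:+B, 10:+C
Rule 3 (four of five consecutive points beyond the same 1σ limit) is satisfied at point 5.

rule 3 at point 5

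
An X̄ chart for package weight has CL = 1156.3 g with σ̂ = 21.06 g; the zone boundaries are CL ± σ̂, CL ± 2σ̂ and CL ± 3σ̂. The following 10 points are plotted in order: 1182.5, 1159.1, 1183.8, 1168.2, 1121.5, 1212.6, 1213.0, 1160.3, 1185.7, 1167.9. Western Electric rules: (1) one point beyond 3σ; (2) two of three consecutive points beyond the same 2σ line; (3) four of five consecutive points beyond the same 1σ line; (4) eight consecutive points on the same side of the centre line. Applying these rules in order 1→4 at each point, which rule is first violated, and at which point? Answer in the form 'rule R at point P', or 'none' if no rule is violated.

rule 2 at point 7

Zone of each point (C = within 1σ̂, B = 1σ̂–2σ̂, A = 2σ̂–3σ̂, * = beyond 3σ̂; sign = side of CL): 1:+B, 2:+C, 3:+B, 4:+C, 5:-B, 6:+A, 7:+A, 8:+C, 9:+B, 10:+C
Rule 2 (two of three consecutive points beyond the same 2σ limit) is satisfied at point 7.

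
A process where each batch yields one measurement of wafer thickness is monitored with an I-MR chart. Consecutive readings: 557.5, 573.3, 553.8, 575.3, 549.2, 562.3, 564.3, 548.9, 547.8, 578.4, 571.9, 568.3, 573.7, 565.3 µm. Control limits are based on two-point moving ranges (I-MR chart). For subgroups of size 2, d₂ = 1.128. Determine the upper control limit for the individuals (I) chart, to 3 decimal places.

X̄ = (557.5 + 573.3 + 553.8 + 575.3 + 549.2 + 562.3 + 564.3 + 548.9 + 547.8 + 578.4 + 571.9 + 568.3 + 573.7 + 565.3) / 14 = 563.5714
Moving ranges: 15.8, 19.5, 21.5, 26.1, 13.1, 2.0, 15.4, 1.1, 30.6, 6.5, 3.6, 5.4, 8.4; M̄R̄ = 169.0000 / 13 = 13.0000
UCL = X̄ + 3·M̄R̄/d₂ = 563.5714 + 3 × 13.0000 / 1.128 = 598.1459

598.146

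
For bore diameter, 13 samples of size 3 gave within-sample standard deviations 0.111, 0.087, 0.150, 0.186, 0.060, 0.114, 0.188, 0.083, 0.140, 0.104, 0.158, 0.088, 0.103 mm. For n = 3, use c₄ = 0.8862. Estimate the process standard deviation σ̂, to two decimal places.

s̄ = (0.111 + 0.087 + 0.150 + 0.186 + 0.060 + 0.114 + 0.188 + 0.083 + 0.140 + 0.104 + 0.158 + 0.088 + 0.103) / 13 = 0.1209
σ̂ = s̄ / c₄ = 0.1209 / 0.8862 = 0.1365

0.14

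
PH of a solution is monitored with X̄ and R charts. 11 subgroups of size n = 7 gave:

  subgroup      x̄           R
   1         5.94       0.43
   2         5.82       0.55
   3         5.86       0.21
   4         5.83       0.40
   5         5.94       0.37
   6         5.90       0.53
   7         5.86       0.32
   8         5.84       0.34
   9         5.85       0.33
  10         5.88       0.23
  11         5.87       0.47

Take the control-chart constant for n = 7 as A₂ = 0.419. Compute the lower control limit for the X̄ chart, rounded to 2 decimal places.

X̄̄ = (5.94 + 5.82 + 5.86 + 5.83 + 5.94 + 5.90 + 5.86 + 5.84 + 5.85 + 5.88 + 5.87) / 11 = 64.5900 / 11 = 5.8718
R̄ = (0.43 + 0.55 + 0.21 + 0.40 + 0.37 + 0.53 + 0.32 + 0.34 + 0.33 + 0.23 + 0.47) / 11 = 4.1800 / 11 = 0.3800
LCL = X̄̄ − A₂·R̄ = 5.8718 − 0.419 × 0.3800 = 5.7126

5.71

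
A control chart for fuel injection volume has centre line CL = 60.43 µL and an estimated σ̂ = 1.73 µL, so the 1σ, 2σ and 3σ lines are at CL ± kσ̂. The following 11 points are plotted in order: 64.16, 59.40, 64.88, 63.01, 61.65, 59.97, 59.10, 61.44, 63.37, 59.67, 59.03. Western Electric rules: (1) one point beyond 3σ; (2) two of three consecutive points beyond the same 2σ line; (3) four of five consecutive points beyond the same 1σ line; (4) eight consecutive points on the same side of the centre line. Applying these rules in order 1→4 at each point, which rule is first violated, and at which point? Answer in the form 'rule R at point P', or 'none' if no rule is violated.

rule 2 at point 3

Zone of each point (C = within 1σ̂, B = 1σ̂–2σ̂, A = 2σ̂–3σ̂, * = beyond 3σ̂; sign = side of CL): 1:+A, 2:-C, 3:+A, 4:+B, 5:+C, 6:-C, 7:-C, 8:+C, 9:+B, 10:-C, 11:-C
Rule 2 (two of three consecutive points beyond the same 2σ limit) is satisfied at point 3.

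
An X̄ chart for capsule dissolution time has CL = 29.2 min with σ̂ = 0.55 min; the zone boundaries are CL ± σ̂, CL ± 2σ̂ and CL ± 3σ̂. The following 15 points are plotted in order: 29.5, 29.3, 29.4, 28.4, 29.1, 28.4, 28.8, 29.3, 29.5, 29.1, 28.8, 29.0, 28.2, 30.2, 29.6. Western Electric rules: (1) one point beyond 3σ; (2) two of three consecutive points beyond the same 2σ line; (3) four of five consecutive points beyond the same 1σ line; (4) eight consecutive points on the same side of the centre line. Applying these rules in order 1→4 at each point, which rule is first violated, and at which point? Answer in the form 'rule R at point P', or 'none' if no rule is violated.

Zone of each point (C = within 1σ̂, B = 1σ̂–2σ̂, A = 2σ̂–3σ̂, * = beyond 3σ̂; sign = side of CL): 1:+C, 2:+C, 3:+C, 4:-B, 5:-C, 6:-B, 7:-C, 8:+C, 9:+C, 10:-C, 11:-C, 12:-C, 13:-B, 14:+B, 15:+C
No rule fires across all 15 points.

none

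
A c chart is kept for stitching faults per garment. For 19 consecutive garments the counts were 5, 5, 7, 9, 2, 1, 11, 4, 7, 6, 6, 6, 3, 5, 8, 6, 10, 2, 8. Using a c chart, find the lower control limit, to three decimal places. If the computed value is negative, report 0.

c̄ = (5 + 5 + 7 + 9 + 2 + 1 + 11 + 4 + 7 + 6 + 6 + 6 + 3 + 5 + 8 + 6 + 10 + 2 + 8) / 19 = 111 / 19 = 5.8421
LCL = c̄ − 3√c̄ = 5.8421 − 3 × 2.4170 = -1.4090 → 0 (cannot be negative)

0.000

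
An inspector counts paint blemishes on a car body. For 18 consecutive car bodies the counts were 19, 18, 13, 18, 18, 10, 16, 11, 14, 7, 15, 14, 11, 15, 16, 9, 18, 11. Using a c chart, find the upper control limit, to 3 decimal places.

c̄ = (19 + 18 + 13 + 18 + 18 + 10 + 16 + 11 + 14 + 7 + 15 + 14 + 11 + 15 + 16 + 9 + 18 + 11) / 18 = 253 / 18 = 14.0556
UCL = c̄ + 3√c̄ = 14.0556 + 3 × √14.0556 = 14.0556 + 3 × 3.7491 = 25.3028

25.303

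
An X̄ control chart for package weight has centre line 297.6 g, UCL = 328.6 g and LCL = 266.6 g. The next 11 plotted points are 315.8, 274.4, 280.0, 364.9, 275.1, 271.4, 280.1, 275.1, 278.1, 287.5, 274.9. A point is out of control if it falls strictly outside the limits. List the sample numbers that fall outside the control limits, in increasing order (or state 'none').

4

Compare each point to [266.6, 328.6]: sample 4 = 364.9 > UCL.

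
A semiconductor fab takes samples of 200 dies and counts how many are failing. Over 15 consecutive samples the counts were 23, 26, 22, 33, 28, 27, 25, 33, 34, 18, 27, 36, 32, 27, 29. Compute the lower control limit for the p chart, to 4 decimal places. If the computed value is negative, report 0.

p̄ = Σdᵢ / (k·n) = 420 / (15 × 200) = 0.14000
LCL = p̄ − 3·√(p̄(1−p̄)/n) = 0.14000 − 3 × 0.02454 = 0.06639

0.0664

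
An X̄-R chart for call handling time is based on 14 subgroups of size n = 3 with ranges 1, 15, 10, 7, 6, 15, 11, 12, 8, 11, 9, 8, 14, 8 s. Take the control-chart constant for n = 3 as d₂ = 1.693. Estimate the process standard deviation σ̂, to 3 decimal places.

5.696

R̄ = (1 + 15 + 10 + 7 + 6 + 15 + 11 + 12 + 8 + 11 + 9 + 8 + 14 + 8) / 14 = 9.6429
σ̂ = R̄ / d₂ = 9.6429 / 1.693 = 5.6957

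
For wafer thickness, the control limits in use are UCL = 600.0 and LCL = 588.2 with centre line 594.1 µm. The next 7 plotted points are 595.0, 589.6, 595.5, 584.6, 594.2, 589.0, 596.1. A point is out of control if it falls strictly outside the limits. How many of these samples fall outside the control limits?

1

Compare each point to [588.2, 600.0]: sample 4 = 584.6 < LCL.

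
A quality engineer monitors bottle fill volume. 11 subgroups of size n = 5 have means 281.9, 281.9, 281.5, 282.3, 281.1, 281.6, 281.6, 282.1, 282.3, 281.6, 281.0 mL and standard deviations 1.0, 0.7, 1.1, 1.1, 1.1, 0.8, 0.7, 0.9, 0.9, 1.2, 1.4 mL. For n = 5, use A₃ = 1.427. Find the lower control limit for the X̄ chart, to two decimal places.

X̄̄ = (281.9 + 281.9 + 281.5 + 282.3 + 281.1 + 281.6 + 281.6 + 282.1 + 282.3 + 281.6 + 281.0) / 11 = 281.7182
s̄ = (1.0 + 0.7 + 1.1 + 1.1 + 1.1 + 0.8 + 0.7 + 0.9 + 0.9 + 1.2 + 1.4) / 11 = 0.9909
LCL = X̄̄ − A₃·s̄ = 281.7182 − 1.427 × 0.9909 = 280.3042

280.30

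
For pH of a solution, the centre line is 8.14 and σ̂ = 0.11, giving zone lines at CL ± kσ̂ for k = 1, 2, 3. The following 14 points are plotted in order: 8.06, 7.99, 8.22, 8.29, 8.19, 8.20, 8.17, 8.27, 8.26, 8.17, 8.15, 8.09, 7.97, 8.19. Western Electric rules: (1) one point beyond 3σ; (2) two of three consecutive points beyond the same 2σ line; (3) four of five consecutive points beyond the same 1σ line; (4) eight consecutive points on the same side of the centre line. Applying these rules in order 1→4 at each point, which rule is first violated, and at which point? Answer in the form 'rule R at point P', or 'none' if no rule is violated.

Zone of each point (C = within 1σ̂, B = 1σ̂–2σ̂, A = 2σ̂–3σ̂, * = beyond 3σ̂; sign = side of CL): 1:-C, 2:-B, 3:+C, 4:+B, 5:+C, 6:+C, 7:+C, 8:+B, 9:+B, 10:+C, 11:+C, 12:-C, 13:-B, 14:+C
Rule 4 (eight consecutive points on the same side of the centre line) is satisfied at point 10.

rule 4 at point 10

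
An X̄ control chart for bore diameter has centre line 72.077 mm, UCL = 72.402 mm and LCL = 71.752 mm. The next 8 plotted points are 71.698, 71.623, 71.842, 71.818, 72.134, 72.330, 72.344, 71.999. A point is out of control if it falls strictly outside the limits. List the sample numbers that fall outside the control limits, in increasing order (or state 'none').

Compare each point to [71.752, 72.402]: sample 1 = 71.698 < LCL; sample 2 = 71.623 < LCL.

1, 2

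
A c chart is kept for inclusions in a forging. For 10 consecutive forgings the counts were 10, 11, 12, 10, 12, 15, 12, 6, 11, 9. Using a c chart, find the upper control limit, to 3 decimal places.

c̄ = (10 + 11 + 12 + 10 + 12 + 15 + 12 + 6 + 11 + 9) / 10 = 108 / 10 = 10.8000
UCL = c̄ + 3√c̄ = 10.8000 + 3 × √10.8000 = 10.8000 + 3 × 3.2863 = 20.6590

20.659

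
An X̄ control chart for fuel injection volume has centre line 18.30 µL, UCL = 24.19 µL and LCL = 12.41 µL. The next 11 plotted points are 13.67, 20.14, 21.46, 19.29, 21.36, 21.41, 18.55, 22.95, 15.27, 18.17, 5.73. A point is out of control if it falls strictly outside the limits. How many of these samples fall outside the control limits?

Compare each point to [12.41, 24.19]: sample 11 = 5.73 < LCL.

1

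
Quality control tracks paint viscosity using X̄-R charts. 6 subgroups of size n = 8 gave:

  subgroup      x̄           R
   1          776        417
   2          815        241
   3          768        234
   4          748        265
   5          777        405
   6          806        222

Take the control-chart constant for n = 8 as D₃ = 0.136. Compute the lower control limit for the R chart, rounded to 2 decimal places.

R̄ = (417 + 241 + 234 + 265 + 405 + 222) / 6 = 1784.0000 / 6 = 297.3333
LCL_R = D₃·R̄ = 0.136 × 297.3333 = 40.4373

40.44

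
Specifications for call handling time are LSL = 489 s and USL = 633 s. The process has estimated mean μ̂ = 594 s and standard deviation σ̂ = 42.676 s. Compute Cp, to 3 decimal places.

0.562

Cp = (USL − LSL) / (6σ̂) = (633 − 489) / (6 × 42.676) = 144.0000 / 256.0560 = 0.5624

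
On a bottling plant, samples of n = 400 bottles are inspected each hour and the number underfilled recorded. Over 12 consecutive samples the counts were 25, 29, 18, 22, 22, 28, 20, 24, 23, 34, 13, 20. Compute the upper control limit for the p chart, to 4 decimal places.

0.0930

p̄ = Σdᵢ / (k·n) = 278 / (12 × 400) = 0.05792
UCL = p̄ + 3·√(p̄(1−p̄)/n) = 0.05792 + 3 × √(0.05792×0.94208/400) = 0.05792 + 3 × 0.01168 = 0.09295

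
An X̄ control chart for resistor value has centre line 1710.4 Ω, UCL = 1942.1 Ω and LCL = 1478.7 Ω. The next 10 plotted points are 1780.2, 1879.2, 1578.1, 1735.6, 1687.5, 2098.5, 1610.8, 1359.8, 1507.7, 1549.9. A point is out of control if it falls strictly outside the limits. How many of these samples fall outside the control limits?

Compare each point to [1478.7, 1942.1]: sample 6 = 2098.5 > UCL; sample 8 = 1359.8 < LCL.

2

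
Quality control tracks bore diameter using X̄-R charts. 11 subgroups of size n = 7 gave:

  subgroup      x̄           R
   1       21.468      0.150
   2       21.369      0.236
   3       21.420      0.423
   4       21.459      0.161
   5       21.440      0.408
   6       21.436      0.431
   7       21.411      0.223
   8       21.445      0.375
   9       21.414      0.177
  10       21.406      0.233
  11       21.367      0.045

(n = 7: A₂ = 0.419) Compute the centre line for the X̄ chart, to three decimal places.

X̄̄ = (21.468 + 21.369 + 21.420 + 21.459 + 21.440 + 21.436 + 21.411 + 21.445 + 21.414 + 21.406 + 21.367) / 11 = 235.6350 / 11 = 21.4214
CL = X̄̄ = 21.4214

21.421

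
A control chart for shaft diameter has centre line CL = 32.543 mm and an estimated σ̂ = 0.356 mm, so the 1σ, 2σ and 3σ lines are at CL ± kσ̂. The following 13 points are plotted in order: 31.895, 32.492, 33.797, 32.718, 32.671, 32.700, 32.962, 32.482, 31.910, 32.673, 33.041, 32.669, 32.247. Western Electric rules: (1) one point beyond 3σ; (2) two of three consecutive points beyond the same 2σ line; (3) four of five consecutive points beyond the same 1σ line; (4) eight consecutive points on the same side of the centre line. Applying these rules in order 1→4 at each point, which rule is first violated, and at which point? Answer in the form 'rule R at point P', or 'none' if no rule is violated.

Zone of each point (C = within 1σ̂, B = 1σ̂–2σ̂, A = 2σ̂–3σ̂, * = beyond 3σ̂; sign = side of CL): 1:-B, 2:-C, 3:+*, 4:+C, 5:+C, 6:+C, 7:+B, 8:-C, 9:-B, 10:+C, 11:+B, 12:+C, 13:-C
Rule 1 (one point beyond the 3σ limits) is satisfied at point 3.

rule 1 at point 3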